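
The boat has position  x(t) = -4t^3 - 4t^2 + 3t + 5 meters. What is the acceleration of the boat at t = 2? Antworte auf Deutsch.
Um dies zu lösen, müssen wir 2 Ableitungen unserer Gleichung für die Position x(t) = -4·t^3 - 4·t^2 + 3·t + 5 nehmen. Durch Ableiten von der Position erhalten wir die Geschwindigkeit: v(t) = -12·t^2 - 8·t + 3. Durch Ableiten von der Geschwindigkeit erhalten wir die Beschleunigung: a(t) = -24·t - 8. Mit a(t) = -24·t - 8 und Einsetzen von t = 2, finden wir a = -56.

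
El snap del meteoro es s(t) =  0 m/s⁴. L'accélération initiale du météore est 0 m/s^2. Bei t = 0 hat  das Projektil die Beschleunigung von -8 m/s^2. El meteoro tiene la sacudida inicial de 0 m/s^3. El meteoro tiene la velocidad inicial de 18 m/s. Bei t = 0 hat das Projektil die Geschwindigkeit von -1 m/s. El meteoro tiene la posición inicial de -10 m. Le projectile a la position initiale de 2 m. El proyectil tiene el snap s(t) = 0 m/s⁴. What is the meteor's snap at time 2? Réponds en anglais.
We have snap s(t) = 0. Substituting t = 2: s(2) = 0.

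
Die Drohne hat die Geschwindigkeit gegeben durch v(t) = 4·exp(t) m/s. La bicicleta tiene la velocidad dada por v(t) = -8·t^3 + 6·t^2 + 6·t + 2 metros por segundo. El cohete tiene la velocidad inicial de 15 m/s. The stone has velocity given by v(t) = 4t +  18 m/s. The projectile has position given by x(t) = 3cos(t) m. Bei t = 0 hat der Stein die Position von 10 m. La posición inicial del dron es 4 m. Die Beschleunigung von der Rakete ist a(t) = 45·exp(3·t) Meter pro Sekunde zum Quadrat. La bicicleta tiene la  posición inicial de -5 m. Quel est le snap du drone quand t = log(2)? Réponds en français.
Nous devons dériver notre équation de la vitesse v(t) = 4·exp(t) 3 fois. En dérivant la vitesse, nous obtenons l'accélération: a(t) = 4·exp(t). En prenant d/dt de a(t), nous trouvons j(t) = 4·exp(t). En dérivant le jerk, nous obtenons le snap: s(t) = 4·exp(t). Nous avons le snap s(t) = 4·exp(t). En substituant t = log(2): s(log(2)) = 8.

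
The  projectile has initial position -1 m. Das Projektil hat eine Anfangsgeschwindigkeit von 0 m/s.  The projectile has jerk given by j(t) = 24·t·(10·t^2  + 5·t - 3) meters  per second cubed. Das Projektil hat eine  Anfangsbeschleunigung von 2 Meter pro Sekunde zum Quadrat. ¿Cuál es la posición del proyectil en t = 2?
Partiendo de la sacudida j(t) = 24·t·(10·t^2 + 5·t - 3), tomamos 3 antiderivadas. Tomando ∫j(t)dt y aplicando a(0) = 2, encontramos a(t) = 60·t^4 + 40·t^3 - 36·t^2 + 2. La integral de la aceleración es la velocidad. Usando v(0) = 0, obtenemos v(t) = 12·t^5 + 10·t^4 - 12·t^3 + 2·t. La integral de la velocidad, con x(0) = -1, da la posición: x(t) = 2·t^6 + 2·t^5 - 3·t^4 + t^2 - 1. Usando x(t) = 2·t^6 + 2·t^5 - 3·t^4 + t^2 - 1 y sustituyendo t = 2, encontramos x = 147.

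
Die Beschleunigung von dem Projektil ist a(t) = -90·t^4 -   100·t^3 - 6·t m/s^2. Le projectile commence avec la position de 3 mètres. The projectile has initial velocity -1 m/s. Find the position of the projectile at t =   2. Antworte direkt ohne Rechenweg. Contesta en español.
La posición en t = 2 es x = -359.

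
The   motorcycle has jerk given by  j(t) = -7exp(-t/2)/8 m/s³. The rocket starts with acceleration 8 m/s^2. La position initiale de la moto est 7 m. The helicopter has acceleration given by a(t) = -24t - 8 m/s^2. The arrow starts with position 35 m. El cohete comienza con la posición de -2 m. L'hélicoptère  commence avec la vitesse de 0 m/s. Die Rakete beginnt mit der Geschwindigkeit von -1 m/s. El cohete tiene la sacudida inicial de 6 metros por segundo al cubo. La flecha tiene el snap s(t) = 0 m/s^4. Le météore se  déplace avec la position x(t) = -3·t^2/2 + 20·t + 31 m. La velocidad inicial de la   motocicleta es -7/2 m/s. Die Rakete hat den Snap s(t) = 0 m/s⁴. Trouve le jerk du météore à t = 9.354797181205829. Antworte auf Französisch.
En partant de la position x(t) = -3·t^2/2 + 20·t + 31, nous prenons 3 dérivées. En dérivant la position, nous obtenons la vitesse: v(t) = 20 - 3·t. En prenant d/dt de v(t), nous trouvons a(t) = -3. En dérivant l'accélération, nous obtenons le jerk: j(t) = 0. En utilisant j(t) = 0 et en substituant t = 9.354797181205829, nous trouvons j = 0.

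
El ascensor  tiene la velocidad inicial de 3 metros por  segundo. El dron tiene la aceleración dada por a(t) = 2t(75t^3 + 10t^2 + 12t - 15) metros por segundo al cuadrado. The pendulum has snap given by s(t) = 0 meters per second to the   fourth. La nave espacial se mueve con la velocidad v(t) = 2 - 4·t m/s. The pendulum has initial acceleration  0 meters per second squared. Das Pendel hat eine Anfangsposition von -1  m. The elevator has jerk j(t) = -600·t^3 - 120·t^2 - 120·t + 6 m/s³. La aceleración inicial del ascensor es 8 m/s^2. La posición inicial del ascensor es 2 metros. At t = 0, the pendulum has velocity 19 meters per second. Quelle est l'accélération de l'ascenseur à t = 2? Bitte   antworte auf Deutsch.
Um dies zu lösen, müssen wir 1 Stammfunktion unserer Gleichung für den Ruck j(t) = -600·t^3 - 120·t^2 - 120·t + 6 finden. Durch Integration von dem Ruck und Verwendung der Anfangsbedingung a(0) = 8, erhalten wir a(t) = -150·t^4 - 40·t^3 - 60·t^2 + 6·t + 8. Mit a(t) = -150·t^4 - 40·t^3 - 60·t^2 + 6·t + 8 und Einsetzen von t = 2, finden wir a = -2940.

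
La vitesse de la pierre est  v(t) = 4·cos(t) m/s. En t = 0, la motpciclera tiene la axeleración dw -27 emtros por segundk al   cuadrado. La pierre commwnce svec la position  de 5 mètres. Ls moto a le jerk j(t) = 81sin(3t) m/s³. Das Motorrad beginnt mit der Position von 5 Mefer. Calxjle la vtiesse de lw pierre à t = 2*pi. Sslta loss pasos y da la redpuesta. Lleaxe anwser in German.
v(2*pi) = 4.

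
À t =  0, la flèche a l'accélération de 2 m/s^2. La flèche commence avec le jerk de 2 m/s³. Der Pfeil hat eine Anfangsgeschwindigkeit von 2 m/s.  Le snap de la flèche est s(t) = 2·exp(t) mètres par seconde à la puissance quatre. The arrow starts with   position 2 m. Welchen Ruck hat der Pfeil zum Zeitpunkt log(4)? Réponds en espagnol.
Debemos encontrar la integral de nuestra ecuación del snap s(t) = 2·exp(t) 1 vez. La antiderivada del snap, con j(0) = 2, da la sacudida: j(t) = 2·exp(t). Tenemos la sacudida j(t) = 2·exp(t). Sustituyendo t = log(4): j(log(4)) = 8.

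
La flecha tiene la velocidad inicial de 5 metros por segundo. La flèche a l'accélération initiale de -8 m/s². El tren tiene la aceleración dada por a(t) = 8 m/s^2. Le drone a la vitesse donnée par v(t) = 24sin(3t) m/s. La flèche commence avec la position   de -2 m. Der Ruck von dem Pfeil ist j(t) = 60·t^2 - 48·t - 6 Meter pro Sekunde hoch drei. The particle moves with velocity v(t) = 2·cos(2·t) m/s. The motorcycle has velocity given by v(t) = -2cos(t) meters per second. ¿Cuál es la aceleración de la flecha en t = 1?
Para resolver esto, necesitamos tomar 1 integral de nuestra ecuación de la sacudida j(t) = 60·t^2 - 48·t - 6. Integrando la sacudida y usando la condición inicial a(0) = -8, obtenemos a(t) = 20·t^3 - 24·t^2 - 6·t - 8. Tenemos la aceleración a(t) = 20·t^3 - 24·t^2 - 6·t - 8. Sustituyendo t = 1: a(1) = -18.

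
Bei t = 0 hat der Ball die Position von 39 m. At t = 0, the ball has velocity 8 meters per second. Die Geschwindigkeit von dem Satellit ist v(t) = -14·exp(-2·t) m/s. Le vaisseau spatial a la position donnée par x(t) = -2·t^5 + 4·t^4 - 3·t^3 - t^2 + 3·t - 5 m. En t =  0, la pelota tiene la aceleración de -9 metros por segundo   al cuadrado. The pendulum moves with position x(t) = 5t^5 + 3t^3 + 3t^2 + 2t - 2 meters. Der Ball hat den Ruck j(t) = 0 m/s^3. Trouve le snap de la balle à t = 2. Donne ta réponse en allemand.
Ausgehend von dem Ruck j(t) = 0, nehmen wir 1 Ableitung. Mit d/dt von j(t) finden wir s(t) = 0. Aus der Gleichung für den Snap s(t) = 0, setzen wir t = 2 ein und erhalten s = 0.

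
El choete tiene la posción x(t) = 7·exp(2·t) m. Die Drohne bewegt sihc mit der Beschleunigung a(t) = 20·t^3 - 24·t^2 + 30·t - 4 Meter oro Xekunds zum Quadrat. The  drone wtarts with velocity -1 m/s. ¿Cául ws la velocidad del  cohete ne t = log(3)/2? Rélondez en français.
Nous devons dériver notre équation de la position x(t) = 7·exp(2·t) 1 fois. La dérivée de la position donne la vitesse: v(t) = 14·exp(2·t). Nous avons la vitesse v(t) = 14·exp(2·t). En substituant t = log(3)/2: v(log(3)/2) = 42.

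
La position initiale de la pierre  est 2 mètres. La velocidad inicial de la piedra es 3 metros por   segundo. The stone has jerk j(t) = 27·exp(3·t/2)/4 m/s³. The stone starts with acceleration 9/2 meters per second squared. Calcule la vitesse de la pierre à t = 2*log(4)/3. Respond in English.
To solve this, we need to take 2 integrals of our jerk equation j(t) = 27·exp(3·t/2)/4. The antiderivative of jerk, with a(0) = 9/2, gives acceleration: a(t) = 9·exp(3·t/2)/2. Finding the antiderivative of a(t) and using v(0) = 3: v(t) = 3·exp(3·t/2). We have velocity v(t) = 3·exp(3·t/2). Substituting t = 2*log(4)/3: v(2*log(4)/3) = 12.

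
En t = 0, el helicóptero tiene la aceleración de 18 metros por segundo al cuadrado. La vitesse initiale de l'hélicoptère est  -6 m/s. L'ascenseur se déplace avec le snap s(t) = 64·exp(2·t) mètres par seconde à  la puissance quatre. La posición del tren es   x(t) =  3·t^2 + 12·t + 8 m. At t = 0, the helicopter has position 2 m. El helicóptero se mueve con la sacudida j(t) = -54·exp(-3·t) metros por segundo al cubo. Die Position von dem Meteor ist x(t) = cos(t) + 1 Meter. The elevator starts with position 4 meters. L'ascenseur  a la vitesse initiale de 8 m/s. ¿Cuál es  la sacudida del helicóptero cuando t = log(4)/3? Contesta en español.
Tenemos la sacudida j(t) = -54·exp(-3·t). Sustituyendo t = log(4)/3: j(log(4)/3) = -27/2.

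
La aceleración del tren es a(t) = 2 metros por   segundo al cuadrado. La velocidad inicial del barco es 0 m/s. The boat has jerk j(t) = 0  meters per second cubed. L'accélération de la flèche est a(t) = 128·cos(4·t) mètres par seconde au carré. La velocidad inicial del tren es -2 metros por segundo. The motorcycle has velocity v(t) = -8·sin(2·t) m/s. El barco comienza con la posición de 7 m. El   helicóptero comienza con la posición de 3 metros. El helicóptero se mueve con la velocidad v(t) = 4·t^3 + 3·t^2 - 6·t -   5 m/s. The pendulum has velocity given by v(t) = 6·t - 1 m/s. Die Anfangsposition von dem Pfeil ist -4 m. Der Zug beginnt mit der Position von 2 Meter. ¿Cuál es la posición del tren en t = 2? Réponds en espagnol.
Debemos encontrar la antiderivada de nuestra ecuación de la aceleración a(t) = 2 2 veces. Integrando la aceleración y usando la condición inicial v(0) = -2, obtenemos v(t) = 2·t - 2. La antiderivada de la velocidad es la posición. Usando x(0) = 2, obtenemos x(t) = t^2 - 2·t + 2. Tenemos la posición x(t) = t^2 - 2·t + 2. Sustituyendo t = 2: x(2) = 2.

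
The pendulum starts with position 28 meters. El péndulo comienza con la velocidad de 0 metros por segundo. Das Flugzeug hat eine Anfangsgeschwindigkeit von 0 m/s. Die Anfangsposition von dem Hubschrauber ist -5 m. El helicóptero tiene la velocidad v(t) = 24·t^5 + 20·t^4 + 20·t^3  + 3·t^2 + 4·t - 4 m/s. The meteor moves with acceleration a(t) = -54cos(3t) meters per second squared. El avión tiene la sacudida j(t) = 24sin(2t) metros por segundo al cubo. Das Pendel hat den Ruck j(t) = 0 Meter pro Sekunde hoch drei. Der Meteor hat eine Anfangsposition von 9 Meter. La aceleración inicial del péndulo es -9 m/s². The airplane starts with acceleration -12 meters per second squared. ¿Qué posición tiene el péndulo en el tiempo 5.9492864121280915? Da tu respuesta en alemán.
Wir müssen unsere Gleichung für den Ruck j(t) = 0 3-mal integrieren. Das Integral von dem Ruck ist die Beschleunigung. Mit a(0) = -9 erhalten wir a(t) = -9. Die Stammfunktion von der Beschleunigung, mit v(0) = 0, ergibt die Geschwindigkeit: v(t) = -9·t. Das Integral von der Geschwindigkeit ist die Position. Mit x(0) = 28 erhalten wir x(t) = 28 - 9·t^2/2. Aus der Gleichung für die Position x(t) = 28 - 9·t^2/2, setzen wir t = 5.9492864121280915 ein und erhalten x = -131.273039660894.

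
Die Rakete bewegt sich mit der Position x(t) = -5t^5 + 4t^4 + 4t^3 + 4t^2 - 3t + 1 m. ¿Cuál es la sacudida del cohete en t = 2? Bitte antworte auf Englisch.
Starting from position x(t) = -5·t^5 + 4·t^4 + 4·t^3 + 4·t^2 - 3·t + 1, we take 3 derivatives. The derivative of position gives velocity: v(t) = -25·t^4 + 16·t^3 + 12·t^2 + 8·t - 3. Differentiating velocity, we get acceleration: a(t) = -100·t^3 + 48·t^2 + 24·t + 8. Differentiating acceleration, we get jerk: j(t) = -300·t^2 + 96·t + 24. From the given jerk equation j(t) = -300·t^2 + 96·t + 24, we substitute t = 2 to get j = -984.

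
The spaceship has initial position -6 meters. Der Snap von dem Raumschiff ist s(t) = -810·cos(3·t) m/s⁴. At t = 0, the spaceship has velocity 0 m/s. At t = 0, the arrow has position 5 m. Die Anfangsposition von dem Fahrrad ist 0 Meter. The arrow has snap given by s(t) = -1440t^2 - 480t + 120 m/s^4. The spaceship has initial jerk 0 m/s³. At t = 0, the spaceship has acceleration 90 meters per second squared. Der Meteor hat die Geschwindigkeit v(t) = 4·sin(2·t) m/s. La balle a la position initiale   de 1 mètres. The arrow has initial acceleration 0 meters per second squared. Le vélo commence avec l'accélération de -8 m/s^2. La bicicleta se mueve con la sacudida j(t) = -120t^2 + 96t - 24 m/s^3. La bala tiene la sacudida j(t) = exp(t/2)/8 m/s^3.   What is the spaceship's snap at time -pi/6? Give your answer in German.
Mit s(t) = -810·cos(3·t) und Einsetzen von t = -pi/6, finden wir s = 0.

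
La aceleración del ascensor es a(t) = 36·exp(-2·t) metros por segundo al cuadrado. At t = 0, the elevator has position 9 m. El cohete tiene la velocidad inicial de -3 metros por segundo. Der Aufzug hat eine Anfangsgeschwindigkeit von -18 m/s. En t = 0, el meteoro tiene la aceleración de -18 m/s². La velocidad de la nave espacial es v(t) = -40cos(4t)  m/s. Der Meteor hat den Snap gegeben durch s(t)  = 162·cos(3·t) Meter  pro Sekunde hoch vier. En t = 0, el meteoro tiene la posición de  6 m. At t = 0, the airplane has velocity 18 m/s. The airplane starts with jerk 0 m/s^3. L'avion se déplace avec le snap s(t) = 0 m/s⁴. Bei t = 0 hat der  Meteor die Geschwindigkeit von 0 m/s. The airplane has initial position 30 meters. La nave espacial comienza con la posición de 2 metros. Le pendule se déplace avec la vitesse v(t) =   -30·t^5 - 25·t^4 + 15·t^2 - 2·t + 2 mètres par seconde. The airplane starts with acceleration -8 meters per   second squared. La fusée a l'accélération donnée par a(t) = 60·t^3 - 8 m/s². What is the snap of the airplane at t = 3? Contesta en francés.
En utilisant s(t) = 0 et en substituant t = 3, nous trouvons s = 0.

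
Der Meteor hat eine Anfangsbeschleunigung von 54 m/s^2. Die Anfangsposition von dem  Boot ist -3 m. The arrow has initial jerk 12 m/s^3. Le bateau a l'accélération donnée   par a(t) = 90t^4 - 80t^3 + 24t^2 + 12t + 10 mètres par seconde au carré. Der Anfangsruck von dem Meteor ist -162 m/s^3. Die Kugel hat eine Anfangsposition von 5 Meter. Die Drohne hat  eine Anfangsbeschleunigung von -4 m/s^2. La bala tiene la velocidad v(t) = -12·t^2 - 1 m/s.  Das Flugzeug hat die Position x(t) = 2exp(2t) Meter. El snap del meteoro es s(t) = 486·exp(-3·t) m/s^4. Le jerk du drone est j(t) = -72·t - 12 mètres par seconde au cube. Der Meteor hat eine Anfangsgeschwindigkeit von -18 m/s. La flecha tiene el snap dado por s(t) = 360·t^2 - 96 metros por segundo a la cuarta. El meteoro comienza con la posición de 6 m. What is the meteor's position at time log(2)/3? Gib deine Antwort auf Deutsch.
Ausgehend von dem Snap s(t) = 486·exp(-3·t), nehmen wir 4 Integrale. Die Stammfunktion von dem Snap ist der Ruck. Mit j(0) = -162 erhalten wir j(t) = -162·exp(-3·t). Mit ∫j(t)dt und Anwendung von a(0) = 54, finden wir a(t) = 54·exp(-3·t). Durch Integration von der Beschleunigung und Verwendung der Anfangsbedingung v(0) = -18, erhalten wir v(t) = -18·exp(-3·t). Mit ∫v(t)dt und Anwendung von x(0) = 6, finden wir x(t) = 6·exp(-3·t). Wir haben die Position x(t) = 6·exp(-3·t). Durch Einsetzen von t = log(2)/3: x(log(2)/3) = 3.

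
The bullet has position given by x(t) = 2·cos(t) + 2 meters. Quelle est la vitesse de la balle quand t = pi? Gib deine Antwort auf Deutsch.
Wir müssen unsere Gleichung für die Position x(t) = 2·cos(t) + 2 1-mal ableiten. Mit d/dt von x(t) finden wir v(t) = -2·sin(t). Mit v(t) = -2·sin(t) und Einsetzen von t = pi, finden wir v = 0.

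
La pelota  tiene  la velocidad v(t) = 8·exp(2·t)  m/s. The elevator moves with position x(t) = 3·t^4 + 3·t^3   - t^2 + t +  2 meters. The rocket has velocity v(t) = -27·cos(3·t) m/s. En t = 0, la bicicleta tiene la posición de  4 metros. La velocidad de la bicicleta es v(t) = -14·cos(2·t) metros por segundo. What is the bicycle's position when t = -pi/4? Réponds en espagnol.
Debemos encontrar la antiderivada de nuestra ecuación de la velocidad v(t) = -14·cos(2·t) 1 vez. La integral de la velocidad es la posición. Usando x(0) = 4, obtenemos x(t) = 4 - 7·sin(2·t). Usando x(t) = 4 - 7·sin(2·t) y sustituyendo t = -pi/4, encontramos x = 11.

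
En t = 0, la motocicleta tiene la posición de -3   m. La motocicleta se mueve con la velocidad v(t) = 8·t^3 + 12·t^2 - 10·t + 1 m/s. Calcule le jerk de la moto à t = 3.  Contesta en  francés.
Nous devons dériver notre équation de la vitesse v(t) = 8·t^3 + 12·t^2 - 10·t + 1 2 fois. La dérivée de la vitesse donne l'accélération: a(t) = 24·t^2 + 24·t - 10. En dérivant l'accélération, nous obtenons le jerk: j(t) = 48·t + 24. De l'équation du jerk j(t) = 48·t + 24, nous substituons t = 3 pour obtenir j = 168.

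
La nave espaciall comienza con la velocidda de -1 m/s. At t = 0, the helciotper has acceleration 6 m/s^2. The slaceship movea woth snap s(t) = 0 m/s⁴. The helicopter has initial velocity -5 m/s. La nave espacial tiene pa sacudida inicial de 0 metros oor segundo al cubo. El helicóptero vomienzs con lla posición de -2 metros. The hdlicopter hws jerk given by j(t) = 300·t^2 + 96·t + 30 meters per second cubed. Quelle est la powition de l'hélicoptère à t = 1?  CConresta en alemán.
Wir müssen das Integral unserer Gleichung für den Ruck j(t) = 300·t^2 + 96·t + 30 3-mal finden. Mit ∫j(t)dt und Anwendung von a(0) = 6, finden wir a(t) = 100·t^3 + 48·t^2 + 30·t + 6. Durch Integration von der Beschleunigung und Verwendung der Anfangsbedingung v(0) = -5, erhalten wir v(t) = 25·t^4 + 16·t^3 + 15·t^2 + 6·t - 5. Die Stammfunktion von der Geschwindigkeit ist die Position. Mit x(0) = -2 erhalten wir x(t) = 5·t^5 + 4·t^4 + 5·t^3 + 3·t^2 - 5·t - 2. Mit x(t) = 5·t^5 + 4·t^4 + 5·t^3 + 3·t^2 - 5·t - 2 und Einsetzen von t = 1, finden wir x = 10.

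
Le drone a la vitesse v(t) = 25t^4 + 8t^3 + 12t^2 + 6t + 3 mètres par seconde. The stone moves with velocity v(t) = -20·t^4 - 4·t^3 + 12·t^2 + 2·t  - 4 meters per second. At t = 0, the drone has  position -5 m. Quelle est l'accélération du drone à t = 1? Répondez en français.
En partant de la vitesse v(t) = 25·t^4 + 8·t^3 + 12·t^2 + 6·t + 3, nous prenons 1 dérivée. En dérivant la vitesse, nous obtenons l'accélération: a(t) = 100·t^3 + 24·t^2 + 24·t + 6. En utilisant a(t) = 100·t^3 + 24·t^2 + 24·t + 6 et en substituant t = 1, nous trouvons a = 154.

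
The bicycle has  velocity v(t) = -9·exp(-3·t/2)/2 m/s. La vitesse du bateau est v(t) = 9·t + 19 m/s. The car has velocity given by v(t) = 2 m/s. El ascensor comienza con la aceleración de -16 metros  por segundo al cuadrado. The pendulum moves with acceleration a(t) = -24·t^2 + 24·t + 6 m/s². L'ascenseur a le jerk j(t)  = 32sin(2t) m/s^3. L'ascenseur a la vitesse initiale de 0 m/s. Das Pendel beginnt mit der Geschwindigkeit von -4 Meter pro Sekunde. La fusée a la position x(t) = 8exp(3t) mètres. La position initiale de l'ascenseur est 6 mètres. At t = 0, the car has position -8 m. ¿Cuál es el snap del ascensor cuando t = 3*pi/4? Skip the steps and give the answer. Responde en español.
En t = 3*pi/4, s = 0.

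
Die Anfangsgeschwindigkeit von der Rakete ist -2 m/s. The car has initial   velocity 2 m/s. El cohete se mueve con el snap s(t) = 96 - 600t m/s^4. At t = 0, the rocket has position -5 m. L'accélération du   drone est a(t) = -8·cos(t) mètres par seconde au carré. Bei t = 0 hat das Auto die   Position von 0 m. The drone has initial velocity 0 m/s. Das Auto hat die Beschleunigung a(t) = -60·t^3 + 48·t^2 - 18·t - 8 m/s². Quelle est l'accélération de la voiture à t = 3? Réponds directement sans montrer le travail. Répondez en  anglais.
a(3) = -1250.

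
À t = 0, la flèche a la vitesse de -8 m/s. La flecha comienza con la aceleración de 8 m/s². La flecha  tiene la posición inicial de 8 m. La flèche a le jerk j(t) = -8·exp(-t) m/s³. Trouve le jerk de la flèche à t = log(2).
En utilisant j(t) = -8·exp(-t) et en substituant t = log(2), nous trouvons j = -4.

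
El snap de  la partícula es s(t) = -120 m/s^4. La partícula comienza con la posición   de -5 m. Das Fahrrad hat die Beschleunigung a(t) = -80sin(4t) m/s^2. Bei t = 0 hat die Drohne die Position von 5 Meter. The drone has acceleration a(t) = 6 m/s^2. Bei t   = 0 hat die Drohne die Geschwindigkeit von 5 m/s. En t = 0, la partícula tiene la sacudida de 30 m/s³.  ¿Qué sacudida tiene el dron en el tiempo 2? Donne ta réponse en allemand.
Um dies zu lösen, müssen wir 1 Ableitung unserer Gleichung für die Beschleunigung a(t) = 6 nehmen. Durch Ableiten von der Beschleunigung erhalten wir den Ruck: j(t) = 0. Aus der Gleichung für den Ruck j(t) = 0, setzen wir t = 2 ein und erhalten j = 0.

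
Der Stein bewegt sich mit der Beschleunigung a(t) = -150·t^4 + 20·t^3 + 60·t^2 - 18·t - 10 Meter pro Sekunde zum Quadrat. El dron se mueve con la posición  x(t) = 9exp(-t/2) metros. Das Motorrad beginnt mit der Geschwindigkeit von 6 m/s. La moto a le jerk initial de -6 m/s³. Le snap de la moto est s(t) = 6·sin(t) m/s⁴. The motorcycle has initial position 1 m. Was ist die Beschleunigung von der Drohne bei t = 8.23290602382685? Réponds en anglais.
Starting from position x(t) = 9·exp(-t/2), we take 2 derivatives. The derivative of position gives velocity: v(t) = -9·exp(-t/2)/2. Differentiating velocity, we get acceleration: a(t) = 9·exp(-t/2)/4. From the given acceleration equation a(t) = 9·exp(-t/2)/4, we substitute t = 8.23290602382685 to get a = 0.0366800306607066.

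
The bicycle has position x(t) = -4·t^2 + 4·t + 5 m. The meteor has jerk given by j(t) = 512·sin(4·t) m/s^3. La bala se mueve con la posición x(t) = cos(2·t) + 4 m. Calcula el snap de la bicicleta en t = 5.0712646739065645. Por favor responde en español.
Para resolver esto, necesitamos tomar 4 derivadas de nuestra ecuación de la posición x(t) = -4·t^2 + 4·t + 5. Tomando d/dt de x(t), encontramos v(t) = 4 - 8·t. La derivada de la velocidad da la aceleración: a(t) = -8. Tomando d/dt de a(t), encontramos j(t) = 0. Derivando la sacudida, obtenemos el snap: s(t) = 0. De la ecuación del snap s(t) = 0, sustituimos t = 5.0712646739065645 para obtener s = 0.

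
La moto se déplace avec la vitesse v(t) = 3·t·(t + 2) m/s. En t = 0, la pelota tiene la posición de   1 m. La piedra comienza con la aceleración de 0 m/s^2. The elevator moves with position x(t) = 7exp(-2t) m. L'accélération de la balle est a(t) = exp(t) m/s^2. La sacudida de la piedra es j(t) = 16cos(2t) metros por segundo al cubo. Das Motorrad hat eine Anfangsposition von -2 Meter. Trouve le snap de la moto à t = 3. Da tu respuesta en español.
Para resolver esto, necesitamos tomar 3 derivadas de nuestra ecuación de la velocidad v(t) = 3·t·(t + 2). Derivando la velocidad, obtenemos la aceleración: a(t) = 6·t + 6. Derivando la aceleración, obtenemos la sacudida: j(t) = 6. Tomando d/dt de j(t), encontramos s(t) = 0. Usando s(t) = 0 y sustituyendo t = 3, encontramos s = 0.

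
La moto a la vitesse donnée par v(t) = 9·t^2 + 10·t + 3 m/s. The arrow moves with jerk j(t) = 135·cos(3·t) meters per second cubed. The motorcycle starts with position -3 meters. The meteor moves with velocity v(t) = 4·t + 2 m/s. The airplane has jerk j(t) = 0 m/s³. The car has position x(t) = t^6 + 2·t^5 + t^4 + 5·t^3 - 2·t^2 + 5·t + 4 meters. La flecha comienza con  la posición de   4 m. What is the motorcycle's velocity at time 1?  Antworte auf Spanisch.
Tenemos la velocidad v(t) = 9·t^2 + 10·t + 3. Sustituyendo t = 1: v(1) = 22.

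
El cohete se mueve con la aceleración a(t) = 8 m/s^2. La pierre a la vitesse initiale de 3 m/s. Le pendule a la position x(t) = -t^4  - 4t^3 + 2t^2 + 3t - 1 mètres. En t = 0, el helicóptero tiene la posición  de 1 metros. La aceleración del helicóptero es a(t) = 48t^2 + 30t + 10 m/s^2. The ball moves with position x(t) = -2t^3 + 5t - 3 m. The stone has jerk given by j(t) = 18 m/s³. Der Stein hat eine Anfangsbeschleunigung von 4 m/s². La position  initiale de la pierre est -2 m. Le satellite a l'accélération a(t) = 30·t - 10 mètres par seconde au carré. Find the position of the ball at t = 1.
We have position x(t) = -2·t^3 + 5·t - 3. Substituting t = 1: x(1) = 0.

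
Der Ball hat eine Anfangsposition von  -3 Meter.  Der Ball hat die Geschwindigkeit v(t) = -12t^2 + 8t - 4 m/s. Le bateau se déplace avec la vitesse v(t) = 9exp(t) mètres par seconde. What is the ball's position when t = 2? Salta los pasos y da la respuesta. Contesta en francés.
À t = 2, x = -27.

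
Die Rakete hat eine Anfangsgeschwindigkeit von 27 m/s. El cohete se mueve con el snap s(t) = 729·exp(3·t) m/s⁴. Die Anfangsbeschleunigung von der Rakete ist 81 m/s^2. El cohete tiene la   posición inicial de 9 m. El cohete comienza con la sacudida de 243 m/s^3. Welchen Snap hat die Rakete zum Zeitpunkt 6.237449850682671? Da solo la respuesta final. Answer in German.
Der Snap bei t = 6.237449850682671 ist s = 97588284183.4965.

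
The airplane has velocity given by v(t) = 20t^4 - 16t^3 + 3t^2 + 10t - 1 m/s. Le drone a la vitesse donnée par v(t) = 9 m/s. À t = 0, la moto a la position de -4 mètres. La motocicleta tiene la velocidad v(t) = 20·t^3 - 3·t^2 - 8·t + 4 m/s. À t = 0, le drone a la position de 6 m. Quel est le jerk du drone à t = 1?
En partant de la vitesse v(t) = 9, nous prenons 2 dérivées. En dérivant la vitesse, nous obtenons l'accélération: a(t) = 0. En prenant d/dt de a(t), nous trouvons j(t) = 0. Nous avons le jerk j(t) = 0. En substituant t = 1: j(1) = 0.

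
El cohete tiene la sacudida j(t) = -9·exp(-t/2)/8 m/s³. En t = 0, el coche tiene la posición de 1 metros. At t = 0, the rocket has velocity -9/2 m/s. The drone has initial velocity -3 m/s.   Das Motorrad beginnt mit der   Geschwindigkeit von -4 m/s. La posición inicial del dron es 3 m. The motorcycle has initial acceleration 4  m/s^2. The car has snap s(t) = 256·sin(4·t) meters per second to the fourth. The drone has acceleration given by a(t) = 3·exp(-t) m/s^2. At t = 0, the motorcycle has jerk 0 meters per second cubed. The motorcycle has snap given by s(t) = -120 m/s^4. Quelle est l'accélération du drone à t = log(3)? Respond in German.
Mit a(t) = 3·exp(-t) und Einsetzen von t = log(3), finden wir a = 1.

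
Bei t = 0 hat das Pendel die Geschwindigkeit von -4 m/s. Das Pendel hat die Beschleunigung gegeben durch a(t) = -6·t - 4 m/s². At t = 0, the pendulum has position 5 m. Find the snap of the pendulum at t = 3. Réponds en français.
Pour résoudre ceci, nous devons prendre 2 dérivées de notre équation de l'accélération a(t) = -6·t - 4. En dérivant l'accélération, nous obtenons le jerk: j(t) = -6. En dérivant le jerk, nous obtenons le snap: s(t) = 0. De l'équation du snap s(t) = 0, nous substituons t = 3 pour obtenir s = 0.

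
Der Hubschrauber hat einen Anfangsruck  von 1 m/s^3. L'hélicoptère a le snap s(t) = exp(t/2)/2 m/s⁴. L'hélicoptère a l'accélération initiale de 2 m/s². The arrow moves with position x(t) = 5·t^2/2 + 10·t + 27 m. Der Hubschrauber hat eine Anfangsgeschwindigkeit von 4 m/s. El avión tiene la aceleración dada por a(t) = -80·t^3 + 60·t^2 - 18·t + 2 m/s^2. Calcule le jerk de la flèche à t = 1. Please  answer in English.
Starting from position x(t) = 5·t^2/2 + 10·t + 27, we take 3 derivatives. The derivative of position gives velocity: v(t) = 5·t + 10. Differentiating velocity, we get acceleration: a(t) = 5. Differentiating acceleration, we get jerk: j(t) = 0. Using j(t) = 0 and substituting t = 1, we find j = 0.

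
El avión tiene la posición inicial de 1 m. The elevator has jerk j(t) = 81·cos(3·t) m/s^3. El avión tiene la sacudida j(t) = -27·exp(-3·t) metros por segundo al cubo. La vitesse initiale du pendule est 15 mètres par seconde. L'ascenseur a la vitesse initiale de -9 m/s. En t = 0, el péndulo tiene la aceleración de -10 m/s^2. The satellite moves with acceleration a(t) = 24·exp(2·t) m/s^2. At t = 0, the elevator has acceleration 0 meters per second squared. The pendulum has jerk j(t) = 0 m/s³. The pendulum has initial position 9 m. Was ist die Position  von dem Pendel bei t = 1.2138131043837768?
Um dies zu lösen, müssen wir 3 Stammfunktionen unserer Gleichung für den Ruck j(t) = 0 finden. Durch Integration von dem Ruck und Verwendung der Anfangsbedingung a(0) = -10, erhalten wir a(t) = -10. Die Stammfunktion von der Beschleunigung ist die Geschwindigkeit. Mit v(0) = 15 erhalten wir v(t) = 15 - 10·t. Durch Integration von der Geschwindigkeit und Verwendung der Anfangsbedingung x(0) = 9, erhalten wir x(t) = -5·t^2 + 15·t + 9. Mit x(t) = -5·t^2 + 15·t + 9 und Einsetzen von t = 1.2138131043837768, finden wir x = 19.8404853038877.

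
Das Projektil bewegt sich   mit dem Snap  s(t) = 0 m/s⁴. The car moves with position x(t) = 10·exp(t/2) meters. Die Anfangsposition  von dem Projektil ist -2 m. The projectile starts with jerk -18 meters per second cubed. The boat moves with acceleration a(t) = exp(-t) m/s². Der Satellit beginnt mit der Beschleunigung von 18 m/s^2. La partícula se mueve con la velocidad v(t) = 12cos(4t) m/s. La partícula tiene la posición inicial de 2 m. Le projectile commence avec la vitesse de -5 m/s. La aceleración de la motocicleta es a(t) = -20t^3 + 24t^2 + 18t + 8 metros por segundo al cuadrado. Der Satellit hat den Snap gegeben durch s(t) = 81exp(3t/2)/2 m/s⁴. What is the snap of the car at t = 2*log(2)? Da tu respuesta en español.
Partiendo de la posición x(t) = 10·exp(t/2), tomamos 4 derivadas. Tomando d/dt de x(t), encontramos v(t) = 5·exp(t/2). Tomando d/dt de v(t), encontramos a(t) = 5·exp(t/2)/2. Tomando d/dt de a(t), encontramos j(t) = 5·exp(t/2)/4. Derivando la sacudida, obtenemos el snap: s(t) = 5·exp(t/2)/8. De la ecuación del snap s(t) = 5·exp(t/2)/8, sustituimos t = 2*log(2) para obtener s = 5/4.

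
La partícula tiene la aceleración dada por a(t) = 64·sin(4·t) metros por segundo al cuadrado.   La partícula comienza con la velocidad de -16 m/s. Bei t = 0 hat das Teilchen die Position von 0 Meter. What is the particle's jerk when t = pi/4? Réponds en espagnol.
Para resolver esto, necesitamos tomar 1 derivada de nuestra ecuación de la aceleración a(t) = 64·sin(4·t). La derivada de la aceleración da la sacudida: j(t) = 256·cos(4·t). De la ecuación de la sacudida j(t) = 256·cos(4·t), sustituimos t = pi/4 para obtener j = -256.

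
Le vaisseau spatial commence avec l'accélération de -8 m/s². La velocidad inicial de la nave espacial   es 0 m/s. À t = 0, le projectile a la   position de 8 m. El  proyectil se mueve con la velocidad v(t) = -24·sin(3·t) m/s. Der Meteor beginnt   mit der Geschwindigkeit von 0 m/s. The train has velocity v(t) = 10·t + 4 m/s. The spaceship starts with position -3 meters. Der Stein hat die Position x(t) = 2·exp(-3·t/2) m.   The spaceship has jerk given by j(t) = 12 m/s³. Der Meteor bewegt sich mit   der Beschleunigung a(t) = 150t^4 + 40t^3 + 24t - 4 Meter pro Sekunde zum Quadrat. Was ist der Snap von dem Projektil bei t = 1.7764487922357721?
Um dies zu lösen, müssen wir 3 Ableitungen unserer Gleichung für die Geschwindigkeit v(t) = -24·sin(3·t) nehmen. Mit d/dt von v(t) finden wir a(t) = -72·cos(3·t). Die Ableitung von der Beschleunigung ergibt den Ruck: j(t) = 216·sin(3·t). Durch Ableiten von dem Ruck erhalten wir den Snap: s(t) = 648·cos(3·t). Mit s(t) = 648·cos(3·t) und Einsetzen von t = 1.7764487922357721, finden wir s = 374.904395131687.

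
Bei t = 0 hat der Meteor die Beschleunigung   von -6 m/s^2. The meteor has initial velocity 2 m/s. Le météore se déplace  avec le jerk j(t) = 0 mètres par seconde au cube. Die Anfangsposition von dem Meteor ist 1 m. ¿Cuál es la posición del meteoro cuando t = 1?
Debemos encontrar la antiderivada de nuestra ecuación de la sacudida j(t) = 0 3 veces. Tomando ∫j(t)dt y aplicando a(0) = -6, encontramos a(t) = -6. La antiderivada de la aceleración es la velocidad. Usando v(0) = 2, obtenemos v(t) = 2 - 6·t. Tomando ∫v(t)dt y aplicando x(0) = 1, encontramos x(t) = -3·t^2 + 2·t + 1. Tenemos la posición x(t) = -3·t^2 + 2·t + 1. Sustituyendo t = 1: x(1) = 0.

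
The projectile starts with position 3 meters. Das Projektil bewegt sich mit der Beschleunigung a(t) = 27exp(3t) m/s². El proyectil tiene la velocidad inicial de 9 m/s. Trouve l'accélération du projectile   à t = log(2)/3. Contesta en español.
De la ecuación de la aceleración a(t) = 27·exp(3·t), sustituimos t = log(2)/3 para obtener a = 54.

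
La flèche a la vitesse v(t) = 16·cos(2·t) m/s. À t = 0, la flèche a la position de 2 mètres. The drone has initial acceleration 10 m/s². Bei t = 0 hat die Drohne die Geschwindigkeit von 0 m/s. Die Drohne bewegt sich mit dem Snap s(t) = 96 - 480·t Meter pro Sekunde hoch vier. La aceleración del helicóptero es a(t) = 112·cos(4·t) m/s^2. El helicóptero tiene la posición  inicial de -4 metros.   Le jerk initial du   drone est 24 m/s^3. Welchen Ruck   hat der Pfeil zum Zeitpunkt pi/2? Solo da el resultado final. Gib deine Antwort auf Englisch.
At t = pi/2, j = 64.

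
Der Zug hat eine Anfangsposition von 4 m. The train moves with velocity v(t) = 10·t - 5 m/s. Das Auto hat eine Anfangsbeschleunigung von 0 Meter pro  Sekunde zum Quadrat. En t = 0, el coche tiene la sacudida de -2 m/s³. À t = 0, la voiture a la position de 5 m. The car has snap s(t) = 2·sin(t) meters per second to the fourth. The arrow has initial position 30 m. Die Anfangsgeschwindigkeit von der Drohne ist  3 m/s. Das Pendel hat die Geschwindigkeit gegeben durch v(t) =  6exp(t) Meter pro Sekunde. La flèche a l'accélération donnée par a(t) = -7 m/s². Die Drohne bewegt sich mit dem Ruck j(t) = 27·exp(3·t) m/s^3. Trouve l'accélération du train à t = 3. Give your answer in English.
We must differentiate our velocity equation v(t) = 10·t - 5 1 time. The derivative of velocity gives acceleration: a(t) = 10. From the given acceleration equation a(t) = 10, we substitute t = 3 to get a = 10.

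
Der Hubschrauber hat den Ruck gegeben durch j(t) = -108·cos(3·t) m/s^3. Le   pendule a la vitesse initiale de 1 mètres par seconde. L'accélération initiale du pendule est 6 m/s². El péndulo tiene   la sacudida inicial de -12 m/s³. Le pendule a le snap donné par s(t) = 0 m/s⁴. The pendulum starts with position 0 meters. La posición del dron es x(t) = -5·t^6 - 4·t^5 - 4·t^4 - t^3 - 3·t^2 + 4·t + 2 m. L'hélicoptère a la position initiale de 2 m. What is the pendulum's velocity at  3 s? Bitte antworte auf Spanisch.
Para resolver esto, necesitamos tomar 3 integrales de nuestra ecuación del snap s(t) = 0. La antiderivada del snap, con j(0) = -12, da la sacudida: j(t) = -12. La integral de la sacudida, con a(0) = 6, da la aceleración: a(t) = 6 - 12·t. La integral de la aceleración, con v(0) = 1, da la velocidad: v(t) = -6·t^2 + 6·t + 1. De la ecuación de la velocidad v(t) = -6·t^2 + 6·t + 1, sustituimos t = 3 para obtener v = -35.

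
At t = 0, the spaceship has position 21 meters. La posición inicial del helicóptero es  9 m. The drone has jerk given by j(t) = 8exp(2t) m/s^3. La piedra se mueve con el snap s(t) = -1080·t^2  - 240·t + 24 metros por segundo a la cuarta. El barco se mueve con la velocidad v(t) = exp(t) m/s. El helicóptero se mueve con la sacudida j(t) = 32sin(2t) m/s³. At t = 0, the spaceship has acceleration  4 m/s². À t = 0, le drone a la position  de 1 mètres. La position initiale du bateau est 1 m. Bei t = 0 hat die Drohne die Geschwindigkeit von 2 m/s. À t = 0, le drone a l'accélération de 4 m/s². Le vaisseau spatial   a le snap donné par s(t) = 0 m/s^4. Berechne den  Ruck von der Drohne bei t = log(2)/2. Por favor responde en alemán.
Wir haben den Ruck j(t) = 8·exp(2·t). Durch Einsetzen von t = log(2)/2: j(log(2)/2) = 16.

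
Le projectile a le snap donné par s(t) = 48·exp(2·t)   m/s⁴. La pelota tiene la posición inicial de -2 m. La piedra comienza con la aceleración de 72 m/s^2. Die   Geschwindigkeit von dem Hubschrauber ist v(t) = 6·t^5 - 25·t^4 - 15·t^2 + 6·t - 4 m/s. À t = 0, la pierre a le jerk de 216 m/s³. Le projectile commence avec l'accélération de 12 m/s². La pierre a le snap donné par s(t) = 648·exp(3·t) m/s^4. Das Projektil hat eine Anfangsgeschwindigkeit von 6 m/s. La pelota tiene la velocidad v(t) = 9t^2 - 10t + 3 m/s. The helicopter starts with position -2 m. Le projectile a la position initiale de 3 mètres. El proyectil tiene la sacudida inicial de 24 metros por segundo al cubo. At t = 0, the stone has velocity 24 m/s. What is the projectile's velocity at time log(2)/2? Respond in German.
Wir müssen unsere Gleichung für den Snap s(t) = 48·exp(2·t) 3-mal integrieren. Das Integral von dem Snap, mit j(0) = 24, ergibt den Ruck: j(t) = 24·exp(2·t). Die Stammfunktion von dem Ruck ist die Beschleunigung. Mit a(0) = 12 erhalten wir a(t) = 12·exp(2·t). Durch Integration von der Beschleunigung und Verwendung der Anfangsbedingung v(0) = 6, erhalten wir v(t) = 6·exp(2·t). Aus der Gleichung für die Geschwindigkeit v(t) = 6·exp(2·t), setzen wir t = log(2)/2 ein und erhalten v = 12.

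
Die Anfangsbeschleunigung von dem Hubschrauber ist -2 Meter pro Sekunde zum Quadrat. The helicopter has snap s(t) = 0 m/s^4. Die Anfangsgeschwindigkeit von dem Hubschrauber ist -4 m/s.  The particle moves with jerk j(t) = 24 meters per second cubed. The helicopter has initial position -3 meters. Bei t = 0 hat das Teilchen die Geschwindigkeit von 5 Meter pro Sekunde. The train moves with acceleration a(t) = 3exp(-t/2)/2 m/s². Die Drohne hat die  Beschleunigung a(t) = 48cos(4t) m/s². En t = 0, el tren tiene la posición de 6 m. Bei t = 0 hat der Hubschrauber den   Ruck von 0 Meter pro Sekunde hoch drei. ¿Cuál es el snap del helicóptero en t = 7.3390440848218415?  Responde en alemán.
Mit s(t) = 0 und Einsetzen von t = 7.3390440848218415, finden wir s = 0.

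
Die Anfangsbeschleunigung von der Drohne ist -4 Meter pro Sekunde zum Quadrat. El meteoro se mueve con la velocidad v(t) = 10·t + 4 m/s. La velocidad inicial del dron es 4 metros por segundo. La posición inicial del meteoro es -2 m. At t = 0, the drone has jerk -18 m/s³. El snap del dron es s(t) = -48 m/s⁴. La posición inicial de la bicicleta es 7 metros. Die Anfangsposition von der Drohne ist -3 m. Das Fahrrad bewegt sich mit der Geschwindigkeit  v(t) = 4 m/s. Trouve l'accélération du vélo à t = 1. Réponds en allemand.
Um dies zu lösen, müssen wir 1 Ableitung unserer Gleichung für die Geschwindigkeit v(t) = 4 nehmen. Die Ableitung von der Geschwindigkeit ergibt die Beschleunigung: a(t) = 0. Aus der Gleichung für die Beschleunigung a(t) = 0, setzen wir t = 1 ein und erhalten a = 0.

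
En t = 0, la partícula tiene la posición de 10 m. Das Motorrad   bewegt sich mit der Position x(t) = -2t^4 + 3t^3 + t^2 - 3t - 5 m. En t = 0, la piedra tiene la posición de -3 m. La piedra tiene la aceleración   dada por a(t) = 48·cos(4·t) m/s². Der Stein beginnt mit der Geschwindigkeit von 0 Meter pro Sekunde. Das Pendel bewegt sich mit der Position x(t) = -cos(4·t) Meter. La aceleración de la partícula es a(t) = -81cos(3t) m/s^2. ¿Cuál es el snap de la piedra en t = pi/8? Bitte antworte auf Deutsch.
Wir müssen unsere Gleichung für die Beschleunigung a(t) = 48·cos(4·t) 2-mal ableiten. Mit d/dt von a(t) finden wir j(t) = -192·sin(4·t). Durch Ableiten von dem Ruck erhalten wir den Snap: s(t) = -768·cos(4·t). Aus der Gleichung für den Snap s(t) = -768·cos(4·t), setzen wir t = pi/8 ein und erhalten s = 0.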